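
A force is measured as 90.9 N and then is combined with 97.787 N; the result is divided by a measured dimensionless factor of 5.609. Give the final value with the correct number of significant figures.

90.9 N + 97.787 N = 188.687 N; the sum is limited to 1 decimal place (4 s.f.).
Carrying full precision, 188.687 ÷ 5.609 = 33.6400427884… N; 5.609 has 4 s.f., so the result keeps min(4, 4) = 4 s.f.
Rounded to 4 significant figures: 33.64 N.

33.64 N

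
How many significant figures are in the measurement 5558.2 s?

5558.2: every digit is nonzero and significant.

5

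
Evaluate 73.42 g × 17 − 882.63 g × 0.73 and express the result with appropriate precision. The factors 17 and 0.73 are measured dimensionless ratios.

73.42 × 17 = 1248.14 → 1.2 × 10³ g (2 s.f., last digit at the 10^2 place).
882.63 × 0.73 = 644.3199 → 6.4 × 10² g (2 s.f., last digit at the 10^1 place).
Difference: 603.8201 g; keep the coarser place, 10^2.
Result: 6 × 10² g.

6 × 10² g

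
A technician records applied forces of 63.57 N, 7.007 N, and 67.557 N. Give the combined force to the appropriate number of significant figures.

138.13 N

63.57 N + 7.007 N + 67.557 N = 138.134 N.
Addition/subtraction keeps the fewest decimal places: 63.57 → 2 decimal places, 7.007 → 3 decimal places, 67.557 → 3 decimal places; limit is 2.
Rounded to 2 decimal places: 138.13 N.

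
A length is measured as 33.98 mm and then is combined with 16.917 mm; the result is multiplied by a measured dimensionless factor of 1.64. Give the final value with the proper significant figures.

83.5 mm

33.98 mm + 16.917 mm = 50.897 mm; the sum is limited to 2 decimal places (4 s.f.).
Carrying full precision, 50.897 × 1.64 = 83.47108 mm; 1.64 has 3 s.f., so the result keeps min(4, 3) = 3 s.f.
Rounded to 3 significant figures: 83.5 mm.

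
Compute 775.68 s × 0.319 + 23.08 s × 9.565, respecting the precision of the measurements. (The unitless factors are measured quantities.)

775.68 × 0.319 = 247.44192 → 247 s (3 s.f., last digit at the 10^0 place).
23.08 × 9.565 = 220.7602 → 220.8 s (4 s.f., last digit at the 10^-1 place).
Sum: 468.20212 s; keep the coarser place, 10^0.
Result: 468 s.

468 s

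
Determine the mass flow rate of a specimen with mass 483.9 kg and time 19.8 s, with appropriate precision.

24.4 kg/s

mass flow rate = 483.9 kg ÷ 19.8 s = 24.4393939394… kg/s.
483.9 has 4 significant figures; 19.8 has 3.
Division/multiplication keeps the fewest: 3 significant figures.
Rounded: 24.4 kg/s.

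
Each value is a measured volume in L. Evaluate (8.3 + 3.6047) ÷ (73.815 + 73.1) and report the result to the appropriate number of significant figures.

8.3 + 3.6047 = 11.9047, limited to 1 d.p. → 3 s.f.; 73.815 + 73.1 = 146.915, limited to 1 d.p. → 4 s.f.
Carrying full precision, 11.9047 ÷ 146.915 = 0.0810312085219…; keep min(3, 4) = 3 s.f.
Rounded to 3 significant figures: 0.0810.

0.0810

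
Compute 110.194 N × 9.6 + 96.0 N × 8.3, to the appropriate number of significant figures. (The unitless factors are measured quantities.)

110.194 × 9.6 = 1057.8624 → 1.1 × 10^3 N (2 s.f., last digit at the 10^2 place).
96.0 × 8.3 = 796.8 → 8.0 × 10^2 N (2 s.f., last digit at the 10^1 place).
Sum: 1854.6624 N; keep the coarser place, 10^2.
Result: 1.9 × 10^3 N.

1.9 × 10^3 N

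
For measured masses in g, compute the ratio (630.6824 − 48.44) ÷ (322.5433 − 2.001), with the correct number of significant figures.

1.8164

630.6824 − 48.44 = 582.2424, limited to 2 d.p. → 5 s.f.; 322.5433 − 2.001 = 320.5423, limited to 3 d.p. → 6 s.f.
Carrying full precision, 582.2424 ÷ 320.5423 = 1.81642922011…; keep min(5, 6) = 5 s.f.
Rounded to 5 significant figures: 1.8164.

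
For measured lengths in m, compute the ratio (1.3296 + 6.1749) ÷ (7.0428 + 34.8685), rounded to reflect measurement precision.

1.7906 × 10⁻¹

1.3296 + 6.1749 = 7.5045, limited to 4 d.p. → 5 s.f.; 7.0428 + 34.8685 = 41.9113, limited to 4 d.p. → 6 s.f.
Carrying full precision, 7.5045 ÷ 41.9113 = 0.179056722173…; keep min(5, 6) = 5 s.f.
Rounded to 5 significant figures: 1.7906 × 10⁻¹.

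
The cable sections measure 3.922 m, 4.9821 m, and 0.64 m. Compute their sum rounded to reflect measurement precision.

3.922 m + 4.9821 m + 0.64 m = 9.5441 m.
Addition/subtraction keeps the fewest decimal places: 3.922 → 3 decimal places, 4.9821 → 4 decimal places, 0.64 → 2 decimal places; limit is 2.
Rounded to 2 decimal places: 9.54 m.

9.54 m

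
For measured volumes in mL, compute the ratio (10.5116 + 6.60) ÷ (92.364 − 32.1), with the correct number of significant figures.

0.284

10.5116 + 6.60 = 17.1116, limited to 2 d.p. → 4 s.f.; 92.364 − 32.1 = 60.264, limited to 1 d.p. → 3 s.f.
Carrying full precision, 17.1116 ÷ 60.264 = 0.283943979822…; keep min(4, 3) = 3 s.f.
Rounded to 3 significant figures: 0.284.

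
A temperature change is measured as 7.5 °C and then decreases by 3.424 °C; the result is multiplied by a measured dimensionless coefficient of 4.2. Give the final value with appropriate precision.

17 °C

7.5 °C − 3.424 °C = 4.076 °C; the difference is limited to 1 decimal place (2 s.f.).
Carrying full precision, 4.076 × 4.2 = 17.1192 °C; 4.2 has 2 s.f., so the result keeps min(2, 2) = 2 s.f.
Rounded to 2 significant figures: 17 °C.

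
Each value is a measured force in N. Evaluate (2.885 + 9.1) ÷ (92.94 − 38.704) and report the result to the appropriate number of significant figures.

2.885 + 9.1 = 11.985, limited to 1 d.p. → 3 s.f.; 92.94 − 38.704 = 54.236, limited to 2 d.p. → 4 s.f.
Carrying full precision, 11.985 ÷ 54.236 = 0.220978685744…; keep min(3, 4) = 3 s.f.
Rounded to 3 significant figures: 0.221.

0.221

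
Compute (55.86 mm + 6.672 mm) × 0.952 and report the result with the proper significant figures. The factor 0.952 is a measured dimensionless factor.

59.5 mm

55.86 mm + 6.672 mm = 62.532 mm; the sum is limited to 2 decimal places (4 s.f.).
Carrying full precision, 62.532 × 0.952 = 59.530464 mm; 0.952 has 3 s.f., so the result keeps min(4, 3) = 3 s.f.
Rounded to 3 significant figures: 59.5 mm.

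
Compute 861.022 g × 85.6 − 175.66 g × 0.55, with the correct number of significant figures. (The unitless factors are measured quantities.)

861.022 × 85.6 = 73703.4832 → 7.37 × 10^4 g (3 s.f., last digit at the 10^2 place).
175.66 × 0.55 = 96.613 → 97 g (2 s.f., last digit at the 10^0 place).
Difference: 73606.8702 g; keep the coarser place, 10^2.
Result: 7.36 × 10^4 g.

7.36 × 10^4 g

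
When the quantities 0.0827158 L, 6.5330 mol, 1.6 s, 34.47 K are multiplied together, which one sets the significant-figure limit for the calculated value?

0.0827158 L → 6 s.f.; 6.5330 mol → 5 s.f.; 1.6 s → 2 s.f.; 34.47 K → 4 s.f.
The fewest is 2 significant figures, from 1.6 s.

1.6 s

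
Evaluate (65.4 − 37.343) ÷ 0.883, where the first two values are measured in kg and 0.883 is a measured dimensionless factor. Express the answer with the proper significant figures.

31.8 kg

65.4 kg − 37.343 kg = 28.057 kg; the difference is limited to 1 decimal place (3 s.f.).
Carrying full precision, 28.057 ÷ 0.883 = 31.7746319366… kg; 0.883 has 3 s.f., so the result keeps min(3, 3) = 3 s.f.
Rounded to 3 significant figures: 31.8 kg.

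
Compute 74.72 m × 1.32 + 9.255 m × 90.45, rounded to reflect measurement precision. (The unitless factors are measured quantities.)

74.72 × 1.32 = 98.6304 → 98.6 m (3 s.f., last digit at the 10^-1 place).
9.255 × 90.45 = 837.11475 → 837.1 m (4 s.f., last digit at the 10^-1 place).
Sum: 935.74515 m; keep the coarser place, 10^-1.
Result: 935.7 m.

935.7 m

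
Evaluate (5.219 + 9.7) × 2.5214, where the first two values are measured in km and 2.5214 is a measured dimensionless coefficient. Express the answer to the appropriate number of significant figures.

37.6 km

5.219 km + 9.7 km = 14.919 km; the sum is limited to 1 decimal place (3 s.f.).
Carrying full precision, 14.919 × 2.5214 = 37.6167666 km; 2.5214 has 5 s.f., so the result keeps min(3, 5) = 3 s.f.
Rounded to 3 significant figures: 37.6 km.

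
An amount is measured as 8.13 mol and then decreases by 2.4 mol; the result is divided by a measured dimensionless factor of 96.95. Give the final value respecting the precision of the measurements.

0.059 mol

8.13 mol − 2.4 mol = 5.73 mol; the difference is limited to 1 decimal place (2 s.f.).
Carrying full precision, 5.73 ÷ 96.95 = 0.0591026302218… mol; 96.95 has 4 s.f., so the result keeps min(2, 4) = 2 s.f.
Rounded to 2 significant figures: 0.059 mol.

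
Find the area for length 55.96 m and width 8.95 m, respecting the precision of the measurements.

501 m²

area = 55.96 m × 8.95 m = 500.842 m².
55.96 has 4 significant figures; 8.95 has 3.
Division/multiplication keeps the fewest: 3 significant figures.
Rounded: 501 m².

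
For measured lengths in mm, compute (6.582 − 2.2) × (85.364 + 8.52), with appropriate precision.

4.1 × 10^2 mm²

6.582 − 2.2 = 4.382, limited to 1 d.p. → 2 s.f.; 85.364 + 8.52 = 93.884, limited to 2 d.p. → 4 s.f.
Carrying full precision, 4.382 × 93.884 = 411.399688; keep min(2, 4) = 2 s.f.
Rounded to 2 significant figures: 4.1 × 10^2 mm².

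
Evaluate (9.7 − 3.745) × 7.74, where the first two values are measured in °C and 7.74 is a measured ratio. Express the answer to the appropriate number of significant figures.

46 °C

9.7 °C − 3.745 °C = 5.955 °C; the difference is limited to 1 decimal place (2 s.f.).
Carrying full precision, 5.955 × 7.74 = 46.0917 °C; 7.74 has 3 s.f., so the result keeps min(2, 3) = 2 s.f.
Rounded to 2 significant figures: 46 °C.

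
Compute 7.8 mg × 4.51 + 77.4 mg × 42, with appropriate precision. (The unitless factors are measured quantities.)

7.8 × 4.51 = 35.178 → 35 mg (2 s.f., last digit at the 10^0 place).
77.4 × 42 = 3250.8 → 3.3 × 10³ mg (2 s.f., last digit at the 10^2 place).
Sum: 3285.978 mg; keep the coarser place, 10^2.
Result: 3.3 × 10³ mg.

3.3 × 10³ mg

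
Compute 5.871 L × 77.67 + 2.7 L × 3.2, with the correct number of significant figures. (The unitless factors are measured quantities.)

464.6 L

5.871 × 77.67 = 456.00057 → 456.0 L (4 s.f., last digit at the 10^-1 place).
2.7 × 3.2 = 8.64 → 8.6 L (2 s.f., last digit at the 10^-1 place).
Sum: 464.64057 L; keep the coarser place, 10^-1.
Result: 464.6 L.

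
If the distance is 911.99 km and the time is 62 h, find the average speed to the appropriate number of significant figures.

average speed = 911.99 km ÷ 62 h = 14.709516129… km/h.
911.99 has 5 significant figures; 62 has 2.
Division/multiplication keeps the fewest: 2 significant figures.
Rounded: 15 km/h.

15 km/h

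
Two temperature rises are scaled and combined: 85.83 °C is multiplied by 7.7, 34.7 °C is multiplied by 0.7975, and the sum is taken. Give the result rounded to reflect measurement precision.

6.9 × 10^2 °C

85.83 × 7.7 = 660.891 → 6.6 × 10^2 °C (2 s.f., last digit at the 10^1 place).
34.7 × 0.7975 = 27.67325 → 27.7 °C (3 s.f., last digit at the 10^-1 place).
Sum: 688.56425 °C; keep the coarser place, 10^1.
Result: 6.9 × 10^2 °C.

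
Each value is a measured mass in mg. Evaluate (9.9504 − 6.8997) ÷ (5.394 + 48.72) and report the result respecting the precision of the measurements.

9.9504 − 6.8997 = 3.0507, limited to 4 d.p. → 5 s.f.; 5.394 + 48.72 = 54.114, limited to 2 d.p. → 4 s.f.
Carrying full precision, 3.0507 ÷ 54.114 = 0.0563754296485…; keep min(5, 4) = 4 s.f.
Rounded to 4 significant figures: 0.05638.

0.05638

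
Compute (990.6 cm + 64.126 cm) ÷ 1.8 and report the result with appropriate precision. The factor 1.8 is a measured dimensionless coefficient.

5.9 × 10^2 cm

990.6 cm + 64.126 cm = 1054.726 cm; the sum is limited to 1 decimal place (5 s.f.).
Carrying full precision, 1054.726 ÷ 1.8 = 585.958888889… cm; 1.8 has 2 s.f., so the result keeps min(5, 2) = 2 s.f.
Rounded to 2 significant figures: 5.9 × 10^2 cm.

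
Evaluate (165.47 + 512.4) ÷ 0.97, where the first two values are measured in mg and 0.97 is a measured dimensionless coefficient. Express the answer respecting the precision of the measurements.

165.47 mg + 512.4 mg = 677.87 mg; the sum is limited to 1 decimal place (4 s.f.).
Carrying full precision, 677.87 ÷ 0.97 = 698.835051546… mg; 0.97 has 2 s.f., so the result keeps min(4, 2) = 2 s.f.
Rounded to 2 significant figures: 7.0 × 10² mg.

7.0 × 10² mg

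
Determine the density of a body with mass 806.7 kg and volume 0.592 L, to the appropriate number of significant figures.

1.36 × 10^3 kg/L

density = 806.7 kg ÷ 0.592 L = 1362.66891892… kg/L.
806.7 has 4 significant figures; 0.592 has 3.
Division/multiplication keeps the fewest: 3 significant figures.
Rounded: 1.36 × 10^3 kg/L.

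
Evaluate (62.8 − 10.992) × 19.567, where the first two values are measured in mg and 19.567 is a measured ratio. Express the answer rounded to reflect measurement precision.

62.8 mg − 10.992 mg = 51.808 mg; the difference is limited to 1 decimal place (3 s.f.).
Carrying full precision, 51.808 × 19.567 = 1013.727136 mg; 19.567 has 5 s.f., so the result keeps min(3, 5) = 3 s.f.
Rounded to 3 significant figures: 1.01 × 10^3 mg.

1.01 × 10^3 mg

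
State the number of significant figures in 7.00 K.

7.00: trailing zeros after a decimal point are significant.

3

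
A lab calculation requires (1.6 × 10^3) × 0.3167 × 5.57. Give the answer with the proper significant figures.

(1.6 × 10^3) × 0.3167 × 5.57 = 2822.4304
Multiplication/division keeps the fewest significant figures: 1.6 × 10^3 → 2 s.f., 0.3167 → 4 s.f., 5.57 → 3 s.f.; limit is 2.
Rounded to 2 significant figures: 2.8 × 10^3.

2.8 × 10^3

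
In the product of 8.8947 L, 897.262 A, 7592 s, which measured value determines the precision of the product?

8.8947 L → 5 s.f.; 897.262 A → 6 s.f.; 7592 s → 4 s.f.
The fewest is 4 significant figures, from 7592 s.

7592 s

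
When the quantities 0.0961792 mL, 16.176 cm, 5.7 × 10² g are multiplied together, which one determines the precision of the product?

0.0961792 mL → 6 s.f.; 16.176 cm → 5 s.f.; 5.7 × 10² g → 2 s.f.
The fewest is 2 significant figures, from 5.7 × 10² g.

5.7 × 10² g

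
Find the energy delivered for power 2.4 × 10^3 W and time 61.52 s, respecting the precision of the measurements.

energy delivered = 2.4 × 10^3 W × 61.52 s = 147648 J.
2.4 × 10^3 has 2 significant figures; 61.52 has 4.
Division/multiplication keeps the fewest: 2 significant figures.
Rounded: 1.5 × 10^5 J.

1.5 × 10^5 J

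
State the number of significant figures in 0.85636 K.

0.85636: leading zeros are not significant.

5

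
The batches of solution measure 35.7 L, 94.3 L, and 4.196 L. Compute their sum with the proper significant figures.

35.7 L + 94.3 L + 4.196 L = 134.196 L.
Addition/subtraction keeps the fewest decimal places: 35.7 → 1 decimal place, 94.3 → 1 decimal place, 4.196 → 3 decimal places; limit is 1.
Rounded to 1 decimal place: 134.2 L.

134.2 L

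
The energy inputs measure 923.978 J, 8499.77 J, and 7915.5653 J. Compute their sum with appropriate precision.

17339.31 J

923.978 J + 8499.77 J + 7915.5653 J = 17339.3133 J.
Addition/subtraction keeps the fewest decimal places: 923.978 → 3 decimal places, 8499.77 → 2 decimal places, 7915.5653 → 4 decimal places; limit is 2.
Rounded to 2 decimal places: 17339.31 J.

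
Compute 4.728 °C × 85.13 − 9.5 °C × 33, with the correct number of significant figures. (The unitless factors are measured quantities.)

9 × 10¹ °C

4.728 × 85.13 = 402.49464 → 402.5 °C (4 s.f., last digit at the 10^-1 place).
9.5 × 33 = 313.5 → 3.1 × 10² °C (2 s.f., last digit at the 10^1 place).
Difference: 88.99464 °C; keep the coarser place, 10^1.
Result: 9 × 10¹ °C.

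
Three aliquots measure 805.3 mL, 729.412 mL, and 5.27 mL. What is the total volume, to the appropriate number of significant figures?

805.3 mL + 729.412 mL + 5.27 mL = 1539.982 mL.
Addition/subtraction keeps the fewest decimal places: 805.3 → 1 decimal place, 729.412 → 3 decimal places, 5.27 → 2 decimal places; limit is 1.
Rounded to 1 decimal place: 1540.0 mL.

1540.0 mL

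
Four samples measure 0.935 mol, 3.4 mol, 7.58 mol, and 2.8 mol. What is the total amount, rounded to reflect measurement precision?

14.7 mol

0.935 mol + 3.4 mol + 7.58 mol + 2.8 mol = 14.715 mol.
Addition/subtraction keeps the fewest decimal places: 0.935 → 3 decimal places, 3.4 → 1 decimal place, 7.58 → 2 decimal places, 2.8 → 1 decimal place; limit is 1.
Rounded to 1 decimal place: 14.7 mol.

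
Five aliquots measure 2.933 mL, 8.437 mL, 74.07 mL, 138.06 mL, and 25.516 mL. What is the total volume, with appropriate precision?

2.933 mL + 8.437 mL + 74.07 mL + 138.06 mL + 25.516 mL = 249.016 mL.
Addition/subtraction keeps the fewest decimal places: 2.933 → 3 decimal places, 8.437 → 3 decimal places, 74.07 → 2 decimal places, 138.06 → 2 decimal places, 25.516 → 3 decimal places; limit is 2.
Rounded to 2 decimal places: 249.02 mL.

249.02 mL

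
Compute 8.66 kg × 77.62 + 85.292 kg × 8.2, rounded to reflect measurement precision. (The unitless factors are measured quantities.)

1.37 × 10^3 kg

8.66 × 77.62 = 672.1892 → 6.72 × 10^2 kg (3 s.f., last digit at the 10^0 place).
85.292 × 8.2 = 699.3944 → 7.0 × 10^2 kg (2 s.f., last digit at the 10^1 place).
Sum: 1371.5836 kg; keep the coarser place, 10^1.
Result: 1.37 × 10^3 kg.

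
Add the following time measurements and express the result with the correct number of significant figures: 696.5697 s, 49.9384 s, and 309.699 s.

696.5697 s + 49.9384 s + 309.699 s = 1056.2071 s.
Addition/subtraction keeps the fewest decimal places: 696.5697 → 4 decimal places, 49.9384 → 4 decimal places, 309.699 → 3 decimal places; limit is 3.
Rounded to 3 decimal places: 1056.207 s.

1056.207 s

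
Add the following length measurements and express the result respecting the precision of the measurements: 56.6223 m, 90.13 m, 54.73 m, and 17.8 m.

219.3 m

56.6223 m + 90.13 m + 54.73 m + 17.8 m = 219.2823 m.
Addition/subtraction keeps the fewest decimal places: 56.6223 → 4 decimal places, 90.13 → 2 decimal places, 54.73 → 2 decimal places, 17.8 → 1 decimal place; limit is 1.
Rounded to 1 decimal place: 219.3 m.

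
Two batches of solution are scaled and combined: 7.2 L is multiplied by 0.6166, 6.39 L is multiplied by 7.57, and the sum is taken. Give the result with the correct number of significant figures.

52.8 L

7.2 × 0.6166 = 4.43952 → 4.4 L (2 s.f., last digit at the 10^-1 place).
6.39 × 7.57 = 48.3723 → 48.4 L (3 s.f., last digit at the 10^-1 place).
Sum: 52.81182 L; keep the coarser place, 10^-1.
Result: 52.8 L.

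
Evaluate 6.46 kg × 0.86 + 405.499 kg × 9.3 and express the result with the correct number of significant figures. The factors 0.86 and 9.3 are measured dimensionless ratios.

6.46 × 0.86 = 5.5556 → 5.6 kg (2 s.f., last digit at the 10^-1 place).
405.499 × 9.3 = 3771.1407 → 3.8 × 10^3 kg (2 s.f., last digit at the 10^2 place).
Sum: 3776.6963 kg; keep the coarser place, 10^2.
Result: 3.8 × 10^3 kg.

3.8 × 10^3 kg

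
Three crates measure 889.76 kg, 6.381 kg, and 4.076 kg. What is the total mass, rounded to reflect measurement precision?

900.22 kg

889.76 kg + 6.381 kg + 4.076 kg = 900.217 kg.
Addition/subtraction keeps the fewest decimal places: 889.76 → 2 decimal places, 6.381 → 3 decimal places, 4.076 → 3 decimal places; limit is 2.
Rounded to 2 decimal places: 900.22 kg.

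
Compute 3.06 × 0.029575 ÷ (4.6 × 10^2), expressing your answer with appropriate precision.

2.0 × 10^-4

3.06 × 0.029575 ÷ (4.6 × 10^2) = 0.000196738043478…
Multiplication/division keeps the fewest significant figures: 3.06 → 3 s.f., 0.029575 → 5 s.f., 4.6 × 10^2 → 2 s.f.; limit is 2.
Rounded to 2 significant figures: 2.0 × 10^-4.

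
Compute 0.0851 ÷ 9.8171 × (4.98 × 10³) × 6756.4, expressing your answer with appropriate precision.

2.92 × 10⁵

0.0851 ÷ 9.8171 × (4.98 × 10³) × 6756.4 = 291669.516171…
Multiplication/division keeps the fewest significant figures: 0.0851 → 3 s.f., 9.8171 → 5 s.f., 4.98 × 10³ → 3 s.f., 6756.4 → 5 s.f.; limit is 3.
Rounded to 3 significant figures: 2.92 × 10⁵.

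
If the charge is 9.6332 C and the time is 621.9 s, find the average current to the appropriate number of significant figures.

average current = 9.6332 C ÷ 621.9 s = 0.0154899501528… A.
9.6332 has 5 significant figures; 621.9 has 4.
Division/multiplication keeps the fewest: 4 significant figures.
Rounded: 0.01549 A.

0.01549 A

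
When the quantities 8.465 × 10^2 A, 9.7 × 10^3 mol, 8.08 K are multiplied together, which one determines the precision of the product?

9.7 × 10^3 mol

8.465 × 10^2 A → 4 s.f.; 9.7 × 10^3 mol → 2 s.f.; 8.08 K → 3 s.f.
The fewest is 2 significant figures, from 9.7 × 10^3 mol.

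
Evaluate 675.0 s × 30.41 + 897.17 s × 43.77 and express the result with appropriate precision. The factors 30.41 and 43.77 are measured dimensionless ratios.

5.980 × 10^4 s

675.0 × 30.41 = 20526.75 → 2.053 × 10^4 s (4 s.f., last digit at the 10^1 place).
897.17 × 43.77 = 39269.1309 → 3.927 × 10^4 s (4 s.f., last digit at the 10^1 place).
Sum: 59795.8809 s; keep the coarser place, 10^1.
Result: 5.980 × 10^4 s.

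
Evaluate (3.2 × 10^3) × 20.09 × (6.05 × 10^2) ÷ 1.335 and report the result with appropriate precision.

2.9 × 10^7

(3.2 × 10^3) × 20.09 × (6.05 × 10^2) ÷ 1.335 = 29134262.1723…
Multiplication/division keeps the fewest significant figures: 3.2 × 10^3 → 2 s.f., 20.09 → 4 s.f., 6.05 × 10^2 → 3 s.f., 1.335 → 4 s.f.; limit is 2.
Rounded to 2 significant figures: 2.9 × 10^7.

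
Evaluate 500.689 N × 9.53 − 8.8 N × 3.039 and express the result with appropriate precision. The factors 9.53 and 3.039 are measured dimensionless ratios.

500.689 × 9.53 = 4771.56617 → 4.77 × 10³ N (3 s.f., last digit at the 10^1 place).
8.8 × 3.039 = 26.7432 → 27 N (2 s.f., last digit at the 10^0 place).
Difference: 4744.82297 N; keep the coarser place, 10^1.
Result: 4.74 × 10³ N.

4.74 × 10³ N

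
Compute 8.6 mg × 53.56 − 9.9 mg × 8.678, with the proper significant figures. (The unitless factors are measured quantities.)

3.7 × 10^2 mg

8.6 × 53.56 = 460.616 → 4.6 × 10^2 mg (2 s.f., last digit at the 10^1 place).
9.9 × 8.678 = 85.9122 → 86 mg (2 s.f., last digit at the 10^0 place).
Difference: 374.7038 mg; keep the coarser place, 10^1.
Result: 3.7 × 10^2 mg.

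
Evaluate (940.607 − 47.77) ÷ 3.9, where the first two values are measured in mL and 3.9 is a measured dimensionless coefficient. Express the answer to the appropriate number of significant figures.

2.3 × 10^2 mL

940.607 mL − 47.77 mL = 892.837 mL; the difference is limited to 2 decimal places (5 s.f.).
Carrying full precision, 892.837 ÷ 3.9 = 228.932564103… mL; 3.9 has 2 s.f., so the result keeps min(5, 2) = 2 s.f.
Rounded to 2 significant figures: 2.3 × 10^2 mL.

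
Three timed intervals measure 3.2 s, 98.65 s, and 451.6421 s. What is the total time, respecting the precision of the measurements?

553.5 s

3.2 s + 98.65 s + 451.6421 s = 553.4921 s.
Addition/subtraction keeps the fewest decimal places: 3.2 → 1 decimal place, 98.65 → 2 decimal places, 451.6421 → 4 decimal places; limit is 1.
Rounded to 1 decimal place: 553.5 s.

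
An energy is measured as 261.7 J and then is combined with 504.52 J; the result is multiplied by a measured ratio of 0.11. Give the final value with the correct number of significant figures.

261.7 J + 504.52 J = 766.22 J; the sum is limited to 1 decimal place (4 s.f.).
Carrying full precision, 766.22 × 0.11 = 84.2842 J; 0.11 has 2 s.f., so the result keeps min(4, 2) = 2 s.f.
Rounded to 2 significant figures: 84 J.

84 J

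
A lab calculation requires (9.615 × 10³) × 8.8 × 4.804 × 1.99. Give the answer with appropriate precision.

8.1 × 10⁵

(9.615 × 10³) × 8.8 × 4.804 × 1.99 = 808887.33552
Multiplication/division keeps the fewest significant figures: 9.615 × 10³ → 4 s.f., 8.8 → 2 s.f., 4.804 → 4 s.f., 1.99 → 3 s.f.; limit is 2.
Rounded to 2 significant figures: 8.1 × 10⁵.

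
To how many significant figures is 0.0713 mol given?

3

0.0713: leading zeros are not significant.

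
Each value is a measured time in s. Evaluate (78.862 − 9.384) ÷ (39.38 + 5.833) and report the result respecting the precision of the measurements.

1.537

78.862 − 9.384 = 69.478, limited to 3 d.p. → 5 s.f.; 39.38 + 5.833 = 45.213, limited to 2 d.p. → 4 s.f.
Carrying full precision, 69.478 ÷ 45.213 = 1.53668192776…; keep min(5, 4) = 4 s.f.
Rounded to 4 significant figures: 1.537.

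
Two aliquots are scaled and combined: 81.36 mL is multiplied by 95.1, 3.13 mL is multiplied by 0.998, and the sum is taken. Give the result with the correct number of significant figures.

81.36 × 95.1 = 7737.336 → 7.74 × 10^3 mL (3 s.f., last digit at the 10^1 place).
3.13 × 0.998 = 3.12374 → 3.12 mL (3 s.f., last digit at the 10^-2 place).
Sum: 7740.45974 mL; keep the coarser place, 10^1.
Result: 7.74 × 10^3 mL.

7.74 × 10^3 mL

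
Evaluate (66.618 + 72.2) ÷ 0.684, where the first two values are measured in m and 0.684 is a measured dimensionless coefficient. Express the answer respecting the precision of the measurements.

66.618 m + 72.2 m = 138.818 m; the sum is limited to 1 decimal place (4 s.f.).
Carrying full precision, 138.818 ÷ 0.684 = 202.950292398… m; 0.684 has 3 s.f., so the result keeps min(4, 3) = 3 s.f.
Rounded to 3 significant figures: 203 m.

203 m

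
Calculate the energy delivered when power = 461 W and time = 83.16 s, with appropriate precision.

3.83 × 10^4 J

energy delivered = 461 W × 83.16 s = 38336.76 J.
461 has 3 significant figures; 83.16 has 4.
Division/multiplication keeps the fewest: 3 significant figures.
Rounded: 3.83 × 10^4 J.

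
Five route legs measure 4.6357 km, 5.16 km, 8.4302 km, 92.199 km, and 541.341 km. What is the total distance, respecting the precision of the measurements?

4.6357 km + 5.16 km + 8.4302 km + 92.199 km + 541.341 km = 651.7659 km.
Addition/subtraction keeps the fewest decimal places: 4.6357 → 4 decimal places, 5.16 → 2 decimal places, 8.4302 → 4 decimal places, 92.199 → 3 decimal places, 541.341 → 3 decimal places; limit is 2.
Rounded to 2 decimal places: 651.77 km.

651.77 km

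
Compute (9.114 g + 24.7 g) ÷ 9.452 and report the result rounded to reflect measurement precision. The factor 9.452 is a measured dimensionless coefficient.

9.114 g + 24.7 g = 33.814 g; the sum is limited to 1 decimal place (3 s.f.).
Carrying full precision, 33.814 ÷ 9.452 = 3.57744392721… g; 9.452 has 4 s.f., so the result keeps min(3, 4) = 3 s.f.
Rounded to 3 significant figures: 3.58 g.

3.58 g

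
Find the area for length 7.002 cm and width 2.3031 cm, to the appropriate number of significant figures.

16.13 cm²

area = 7.002 cm × 2.3031 cm = 16.1263062 cm².
7.002 has 4 significant figures; 2.3031 has 5.
Division/multiplication keeps the fewest: 4 significant figures.
Rounded: 16.13 cm².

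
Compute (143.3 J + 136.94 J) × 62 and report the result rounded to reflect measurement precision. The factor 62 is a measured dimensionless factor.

1.7 × 10⁴ J

143.3 J + 136.94 J = 280.24 J; the sum is limited to 1 decimal place (4 s.f.).
Carrying full precision, 280.24 × 62 = 17374.88 J; 62 has 2 s.f., so the result keeps min(4, 2) = 2 s.f.
Rounded to 2 significant figures: 1.7 × 10⁴ J.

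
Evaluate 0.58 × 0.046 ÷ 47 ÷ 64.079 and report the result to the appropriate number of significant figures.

0.58 × 0.046 ÷ 47 ÷ 64.079 = 0.00000885874583667…
Multiplication/division keeps the fewest significant figures: 0.58 → 2 s.f., 0.046 → 2 s.f., 47 → 2 s.f., 64.079 → 5 s.f.; limit is 2.
Rounded to 2 significant figures: 8.9 × 10^-6.

8.9 × 10^-6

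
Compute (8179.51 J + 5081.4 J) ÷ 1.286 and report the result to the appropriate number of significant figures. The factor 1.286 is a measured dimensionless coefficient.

8179.51 J + 5081.4 J = 13260.91 J; the sum is limited to 1 decimal place (6 s.f.).
Carrying full precision, 13260.91 ÷ 1.286 = 10311.7496112… J; 1.286 has 4 s.f., so the result keeps min(6, 4) = 4 s.f.
Rounded to 4 significant figures: 1.031 × 10⁴ J.

1.031 × 10⁴ J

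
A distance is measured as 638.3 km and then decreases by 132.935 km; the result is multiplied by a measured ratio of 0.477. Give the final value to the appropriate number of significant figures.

638.3 km − 132.935 km = 505.365 km; the difference is limited to 1 decimal place (4 s.f.).
Carrying full precision, 505.365 × 0.477 = 241.059105 km; 0.477 has 3 s.f., so the result keeps min(4, 3) = 3 s.f.
Rounded to 3 significant figures: 241 km.

241 km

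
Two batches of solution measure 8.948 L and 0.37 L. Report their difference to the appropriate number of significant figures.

8.58 L

8.948 L − 0.37 L = 8.578 L.
Addition/subtraction keeps the fewest decimal places: 8.948 → 3 decimal places, 0.37 → 2 decimal places; limit is 2.
Rounded to 2 decimal places: 8.58 L.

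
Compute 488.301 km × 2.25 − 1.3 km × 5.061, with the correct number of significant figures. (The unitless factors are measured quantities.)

1.09 × 10³ km

488.301 × 2.25 = 1098.67725 → 1.10 × 10³ km (3 s.f., last digit at the 10^1 place).
1.3 × 5.061 = 6.5793 → 6.6 km (2 s.f., last digit at the 10^-1 place).
Difference: 1092.09795 km; keep the coarser place, 10^1.
Result: 1.09 × 10³ km.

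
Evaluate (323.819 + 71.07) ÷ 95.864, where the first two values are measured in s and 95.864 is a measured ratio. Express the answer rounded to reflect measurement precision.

4.1193 s

323.819 s + 71.07 s = 394.889 s; the sum is limited to 2 decimal places (5 s.f.).
Carrying full precision, 394.889 ÷ 95.864 = 4.1192627055… s; 95.864 has 5 s.f., so the result keeps min(5, 5) = 5 s.f.
Rounded to 5 significant figures: 4.1193 s.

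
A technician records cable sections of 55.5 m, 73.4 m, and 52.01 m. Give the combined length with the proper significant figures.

55.5 m + 73.4 m + 52.01 m = 180.91 m.
Addition/subtraction keeps the fewest decimal places: 55.5 → 1 decimal place, 73.4 → 1 decimal place, 52.01 → 2 decimal places; limit is 1.
Rounded to 1 decimal place: 180.9 m.

180.9 m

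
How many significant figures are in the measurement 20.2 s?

20.2: zeros between nonzero digits are significant.

3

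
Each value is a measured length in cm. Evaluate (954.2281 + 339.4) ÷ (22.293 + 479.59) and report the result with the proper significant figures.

954.2281 + 339.4 = 1293.6281, limited to 1 d.p. → 5 s.f.; 22.293 + 479.59 = 501.883, limited to 2 d.p. → 5 s.f.
Carrying full precision, 1293.6281 ÷ 501.883 = 2.5775491499…; keep min(5, 5) = 5 s.f.
Rounded to 5 significant figures: 2.5775.

2.5775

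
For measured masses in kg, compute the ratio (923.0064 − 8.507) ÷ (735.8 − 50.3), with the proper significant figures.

923.0064 − 8.507 = 914.4994, limited to 3 d.p. → 6 s.f.; 735.8 − 50.3 = 685.5, limited to 1 d.p. → 4 s.f.
Carrying full precision, 914.4994 ÷ 685.5 = 1.33406185266…; keep min(6, 4) = 4 s.f.
Rounded to 4 significant figures: 1.334.

1.334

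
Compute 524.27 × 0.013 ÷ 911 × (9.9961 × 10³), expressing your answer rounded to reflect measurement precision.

524.27 × 0.013 ÷ 911 × (9.9961 × 10³) = 74.7843243809…
Multiplication/division keeps the fewest significant figures: 524.27 → 5 s.f., 0.013 → 2 s.f., 911 → 3 s.f., 9.9961 × 10³ → 5 s.f.; limit is 2.
Rounded to 2 significant figures: 75.

75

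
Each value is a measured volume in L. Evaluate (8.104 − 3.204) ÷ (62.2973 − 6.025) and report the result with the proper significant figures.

8.104 − 3.204 = 4.900, limited to 3 d.p. → 4 s.f.; 62.2973 − 6.025 = 56.2723, limited to 3 d.p. → 5 s.f.
Carrying full precision, 4.900 ÷ 56.2723 = 0.0870765900807…; keep min(4, 5) = 4 s.f.
Rounded to 4 significant figures: 0.08708.

0.08708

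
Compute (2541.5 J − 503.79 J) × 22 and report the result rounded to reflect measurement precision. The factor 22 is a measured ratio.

4.5 × 10^4 J

2541.5 J − 503.79 J = 2037.71 J; the difference is limited to 1 decimal place (5 s.f.).
Carrying full precision, 2037.71 × 22 = 44829.62 J; 22 has 2 s.f., so the result keeps min(5, 2) = 2 s.f.
Rounded to 2 significant figures: 4.5 × 10^4 J.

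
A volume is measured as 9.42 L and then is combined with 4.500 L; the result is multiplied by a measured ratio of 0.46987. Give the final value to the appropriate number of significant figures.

9.42 L + 4.500 L = 13.920 L; the sum is limited to 2 decimal places (4 s.f.).
Carrying full precision, 13.920 × 0.46987 = 6.5405904 L; 0.46987 has 5 s.f., so the result keeps min(4, 5) = 4 s.f.
Rounded to 4 significant figures: 6.541 L.

6.541 L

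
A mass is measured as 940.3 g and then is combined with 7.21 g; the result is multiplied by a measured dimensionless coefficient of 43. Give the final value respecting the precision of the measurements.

940.3 g + 7.21 g = 947.51 g; the sum is limited to 1 decimal place (4 s.f.).
Carrying full precision, 947.51 × 43 = 40742.93 g; 43 has 2 s.f., so the result keeps min(4, 2) = 2 s.f.
Rounded to 2 significant figures: 4.1 × 10⁴ g.

4.1 × 10⁴ g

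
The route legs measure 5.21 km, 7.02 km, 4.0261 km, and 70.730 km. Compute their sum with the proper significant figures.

86.99 km

5.21 km + 7.02 km + 4.0261 km + 70.730 km = 86.9861 km.
Addition/subtraction keeps the fewest decimal places: 5.21 → 2 decimal places, 7.02 → 2 decimal places, 4.0261 → 4 decimal places, 70.730 → 3 decimal places; limit is 2.
Rounded to 2 decimal places: 86.99 km.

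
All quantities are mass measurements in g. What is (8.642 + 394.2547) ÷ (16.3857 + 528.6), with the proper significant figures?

8.642 + 394.2547 = 402.8967, limited to 3 d.p. → 6 s.f.; 16.3857 + 528.6 = 544.9857, limited to 1 d.p. → 4 s.f.
Carrying full precision, 402.8967 ÷ 544.9857 = 0.739279397606…; keep min(6, 4) = 4 s.f.
Rounded to 4 significant figures: 0.7393.

0.7393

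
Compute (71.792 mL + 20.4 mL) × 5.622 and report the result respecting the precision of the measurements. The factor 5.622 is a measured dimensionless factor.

71.792 mL + 20.4 mL = 92.192 mL; the sum is limited to 1 decimal place (3 s.f.).
Carrying full precision, 92.192 × 5.622 = 518.303424 mL; 5.622 has 4 s.f., so the result keeps min(3, 4) = 3 s.f.
Rounded to 3 significant figures: 518 mL.

518 mL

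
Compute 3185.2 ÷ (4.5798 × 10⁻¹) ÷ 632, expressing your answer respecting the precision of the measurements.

11.0

3185.2 ÷ (4.5798 × 10⁻¹) ÷ 632 = 11.0045709807…
Multiplication/division keeps the fewest significant figures: 3185.2 → 5 s.f., 4.5798 × 10⁻¹ → 5 s.f., 632 → 3 s.f.; limit is 3.
Rounded to 3 significant figures: 11.0.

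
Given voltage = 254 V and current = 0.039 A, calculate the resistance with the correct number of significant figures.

resistance = 254 V ÷ 0.039 A = 6512.82051282… Ω.
254 has 3 significant figures; 0.039 has 2.
Division/multiplication keeps the fewest: 2 significant figures.
Rounded: 6.5 × 10^3 Ω.

6.5 × 10^3 Ω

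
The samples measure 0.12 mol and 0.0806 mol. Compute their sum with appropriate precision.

0.20 mol

0.12 mol + 0.0806 mol = 0.2006 mol.
Addition/subtraction keeps the fewest decimal places: 0.12 → 2 decimal places, 0.0806 → 4 decimal places; limit is 2.
Rounded to 2 decimal places: 0.20 mol.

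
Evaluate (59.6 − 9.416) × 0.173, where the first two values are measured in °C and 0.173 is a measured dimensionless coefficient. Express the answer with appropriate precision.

8.68 °C

59.6 °C − 9.416 °C = 50.184 °C; the difference is limited to 1 decimal place (3 s.f.).
Carrying full precision, 50.184 × 0.173 = 8.681832 °C; 0.173 has 3 s.f., so the result keeps min(3, 3) = 3 s.f.
Rounded to 3 significant figures: 8.68 °C.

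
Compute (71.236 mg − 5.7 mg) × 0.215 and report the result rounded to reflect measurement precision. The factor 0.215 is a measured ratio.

71.236 mg − 5.7 mg = 65.536 mg; the difference is limited to 1 decimal place (3 s.f.).
Carrying full precision, 65.536 × 0.215 = 14.09024 mg; 0.215 has 3 s.f., so the result keeps min(3, 3) = 3 s.f.
Rounded to 3 significant figures: 14.1 mg.

14.1 mg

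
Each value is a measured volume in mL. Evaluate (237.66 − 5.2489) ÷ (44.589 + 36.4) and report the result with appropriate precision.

2.87

237.66 − 5.2489 = 232.4111, limited to 2 d.p. → 5 s.f.; 44.589 + 36.4 = 80.989, limited to 1 d.p. → 3 s.f.
Carrying full precision, 232.4111 ÷ 80.989 = 2.86966254677…; keep min(5, 3) = 3 s.f.
Rounded to 3 significant figures: 2.87.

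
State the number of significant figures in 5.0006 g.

5

5.0006: zeros between nonzero digits are significant.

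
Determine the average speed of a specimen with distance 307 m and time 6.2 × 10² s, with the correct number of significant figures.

average speed = 307 m ÷ 6.2 × 10² s = 0.495161290323… m/s.
307 has 3 significant figures; 6.2 × 10² has 2.
Division/multiplication keeps the fewest: 2 significant figures.
Rounded: 0.50 m/s.

0.50 m/s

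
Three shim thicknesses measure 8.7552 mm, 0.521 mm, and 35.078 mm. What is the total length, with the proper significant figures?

44.354 mm

8.7552 mm + 0.521 mm + 35.078 mm = 44.3542 mm.
Addition/subtraction keeps the fewest decimal places: 8.7552 → 4 decimal places, 0.521 → 3 decimal places, 35.078 → 3 decimal places; limit is 3.
Rounded to 3 decimal places: 44.354 mm.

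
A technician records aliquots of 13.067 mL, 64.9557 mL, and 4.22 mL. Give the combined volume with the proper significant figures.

82.24 mL

13.067 mL + 64.9557 mL + 4.22 mL = 82.2427 mL.
Addition/subtraction keeps the fewest decimal places: 13.067 → 3 decimal places, 64.9557 → 4 decimal places, 4.22 → 2 decimal places; limit is 2.
Rounded to 2 decimal places: 82.24 mL.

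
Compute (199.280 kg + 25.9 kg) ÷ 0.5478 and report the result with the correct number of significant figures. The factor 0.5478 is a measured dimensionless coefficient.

411.1 kg

199.280 kg + 25.9 kg = 225.180 kg; the sum is limited to 1 decimal place (4 s.f.).
Carrying full precision, 225.180 ÷ 0.5478 = 411.062431544… kg; 0.5478 has 4 s.f., so the result keeps min(4, 4) = 4 s.f.
Rounded to 4 significant figures: 411.1 kg.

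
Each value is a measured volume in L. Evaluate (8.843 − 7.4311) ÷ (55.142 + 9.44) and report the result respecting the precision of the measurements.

0.02186

8.843 − 7.4311 = 1.4119, limited to 3 d.p. → 4 s.f.; 55.142 + 9.44 = 64.582, limited to 2 d.p. → 4 s.f.
Carrying full precision, 1.4119 ÷ 64.582 = 0.0218621287665…; keep min(4, 4) = 4 s.f.
Rounded to 4 significant figures: 0.02186.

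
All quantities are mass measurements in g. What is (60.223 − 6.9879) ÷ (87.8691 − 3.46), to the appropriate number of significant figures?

60.223 − 6.9879 = 53.2351, limited to 3 d.p. → 5 s.f.; 87.8691 − 3.46 = 84.4091, limited to 2 d.p. → 4 s.f.
Carrying full precision, 53.2351 ÷ 84.4091 = 0.630679630514…; keep min(5, 4) = 4 s.f.
Rounded to 4 significant figures: 0.6307.

0.6307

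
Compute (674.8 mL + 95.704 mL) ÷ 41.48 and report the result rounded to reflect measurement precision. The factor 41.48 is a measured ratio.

674.8 mL + 95.704 mL = 770.504 mL; the sum is limited to 1 decimal place (4 s.f.).
Carrying full precision, 770.504 ÷ 41.48 = 18.5753134041… mL; 41.48 has 4 s.f., so the result keeps min(4, 4) = 4 s.f.
Rounded to 4 significant figures: 18.58 mL.

18.58 mL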